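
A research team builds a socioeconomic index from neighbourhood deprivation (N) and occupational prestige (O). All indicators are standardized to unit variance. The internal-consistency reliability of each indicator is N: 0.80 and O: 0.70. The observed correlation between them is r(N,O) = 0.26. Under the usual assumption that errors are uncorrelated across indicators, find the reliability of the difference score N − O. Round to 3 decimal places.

Var(N−O) = 1 + 1 − 2·0.26 = 2 − 0.52 = 1.48.
With uncorrelated errors the cross-covariances are all true-score covariance, so they carry over unchanged; only the diagonal terms shrink to ρᵢσᵢ².
True-score variance = [0.80 + 0.70] − 0.52 = 1.5 − 0.52 = 0.98.
Reliability = 0.98 / 1.48 = 0.662.

0.662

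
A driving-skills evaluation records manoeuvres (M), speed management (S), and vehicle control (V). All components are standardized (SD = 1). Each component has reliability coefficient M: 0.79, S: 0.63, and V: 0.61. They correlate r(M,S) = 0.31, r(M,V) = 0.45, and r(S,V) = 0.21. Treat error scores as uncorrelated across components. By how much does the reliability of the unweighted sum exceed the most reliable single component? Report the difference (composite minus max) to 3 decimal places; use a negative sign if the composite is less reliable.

Var(sum) = 3 + 1.94 = 4.94; true-score variance = 2.03 + 1.94 = 3.97; composite reliability = 0.8036.
Max component reliability = 0.7900.
Difference = 0.8036 − 0.7900 = 0.014.

0.014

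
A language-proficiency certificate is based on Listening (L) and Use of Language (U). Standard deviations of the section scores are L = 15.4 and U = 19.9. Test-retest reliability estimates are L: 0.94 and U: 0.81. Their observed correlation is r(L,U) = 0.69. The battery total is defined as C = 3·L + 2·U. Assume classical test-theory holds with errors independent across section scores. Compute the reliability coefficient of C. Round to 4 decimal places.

0.9314

Var(C) = 3²·15.4² + 2²·19.9² + 2·[6·15.4·19.9·0.69] = 3718.48 + 2537.49 = 6255.97.
With uncorrelated errors the cross-covariances are all true-score covariance, so they carry over unchanged; only the diagonal terms shrink to ρᵢσᵢ².
True-score variance = [3²·15.4²·0.94 + 2²·19.9²·0.81] + 2537.49 = 3289.45 + 2537.49 = 5826.93.
Reliability = 5826.93 / 6255.97 = 0.9314.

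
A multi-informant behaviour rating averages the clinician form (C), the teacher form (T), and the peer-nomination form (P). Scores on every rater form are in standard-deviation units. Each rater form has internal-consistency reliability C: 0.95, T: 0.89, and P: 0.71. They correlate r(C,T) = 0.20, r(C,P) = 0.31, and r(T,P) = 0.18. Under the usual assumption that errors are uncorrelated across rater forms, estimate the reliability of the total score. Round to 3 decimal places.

0.897

Var(C+T+P) = 3 + 2·[0.20 + 0.31 + 0.18] = 3 + 1.38 = 4.38.
Because errors are independent across components, Cov(Tᵢ,Tⱼ) = Cov(Xᵢ,Xⱼ); the off-diagonal part of the true-score variance is the same as above.
True-score variance = [0.95 + 0.89 + 0.71] + 1.38 = 2.55 + 1.38 = 3.93.
Reliability = 3.93 / 4.38 = 0.897.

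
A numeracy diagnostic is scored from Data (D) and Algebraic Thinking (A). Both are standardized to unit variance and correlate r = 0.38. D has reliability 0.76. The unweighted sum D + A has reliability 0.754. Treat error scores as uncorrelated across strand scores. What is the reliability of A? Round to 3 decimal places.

Var(D+A) = 2 + 2·0.38 = 2.760.
True-score variance = ρ_D + ρ_A + 2·0.38, so 0.754 = (0.76 + ρ_A + 0.76) / 2.760.
ρ_A = 0.754·2.760 − 0.76 − 0.76 = 0.561.

0.561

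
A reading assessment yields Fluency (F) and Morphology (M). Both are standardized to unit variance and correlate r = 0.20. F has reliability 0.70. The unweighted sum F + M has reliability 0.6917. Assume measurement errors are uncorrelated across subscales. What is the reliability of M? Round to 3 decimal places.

0.560

Var(F+M) = 2 + 2·0.20 = 2.400.
True-score variance = ρ_F + ρ_M + 2·0.20, so 0.6917 = (0.70 + ρ_M + 0.40) / 2.400.
ρ_M = 0.6917·2.400 − 0.70 − 0.40 = 0.560.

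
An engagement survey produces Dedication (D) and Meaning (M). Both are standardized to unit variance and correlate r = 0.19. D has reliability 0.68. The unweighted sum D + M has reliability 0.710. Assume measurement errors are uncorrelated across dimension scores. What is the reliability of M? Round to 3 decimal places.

0.630

Var(D+M) = 2 + 2·0.19 = 2.380.
True-score variance = ρ_D + ρ_M + 2·0.19, so 0.710 = (0.68 + ρ_M + 0.38) / 2.380.
ρ_M = 0.710·2.380 − 0.68 − 0.38 = 0.630.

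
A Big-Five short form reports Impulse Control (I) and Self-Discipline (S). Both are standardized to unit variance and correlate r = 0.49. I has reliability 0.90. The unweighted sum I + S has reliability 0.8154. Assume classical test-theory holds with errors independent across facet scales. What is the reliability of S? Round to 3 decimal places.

0.550

Var(I+S) = 2 + 2·0.49 = 2.980.
True-score variance = ρ_I + ρ_S + 2·0.49, so 0.8154 = (0.90 + ρ_S + 0.98) / 2.980.
ρ_S = 0.8154·2.980 − 0.90 − 0.98 = 0.550.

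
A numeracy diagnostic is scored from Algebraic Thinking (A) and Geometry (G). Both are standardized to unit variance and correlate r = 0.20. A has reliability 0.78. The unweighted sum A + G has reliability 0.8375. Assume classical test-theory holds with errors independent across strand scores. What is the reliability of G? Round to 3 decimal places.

Var(A+G) = 2 + 2·0.20 = 2.400.
True-score variance = ρ_A + ρ_G + 2·0.20, so 0.8375 = (0.78 + ρ_G + 0.40) / 2.400.
ρ_G = 0.8375·2.400 − 0.78 − 0.40 = 0.830.

0.830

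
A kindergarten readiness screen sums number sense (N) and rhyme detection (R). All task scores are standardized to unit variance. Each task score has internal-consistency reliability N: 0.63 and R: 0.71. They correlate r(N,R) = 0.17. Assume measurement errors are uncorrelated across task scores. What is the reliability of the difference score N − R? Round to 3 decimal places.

Var(N−R) = 1 + 1 − 2·0.17 = 2 − 0.34 = 1.66.
Because errors are independent across components, Cov(Tᵢ,Tⱼ) = Cov(Xᵢ,Xⱼ); the off-diagonal part of the true-score variance is the same as above.
True-score variance = [0.63 + 0.71] − 0.34 = 1.34 − 0.34 = 1.
Reliability = 1 / 1.66 = 0.602.

0.602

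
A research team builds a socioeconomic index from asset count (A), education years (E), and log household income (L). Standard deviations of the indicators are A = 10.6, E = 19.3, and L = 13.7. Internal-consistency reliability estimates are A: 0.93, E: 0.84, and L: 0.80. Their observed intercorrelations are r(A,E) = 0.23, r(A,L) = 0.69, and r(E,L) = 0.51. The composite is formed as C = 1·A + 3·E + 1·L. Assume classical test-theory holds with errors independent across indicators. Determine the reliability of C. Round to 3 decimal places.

Var(C) = 10.6² + 3²·19.3² + 13.7² + 2·[3·10.6·19.3·0.23 + 10.6·13.7·0.69 + 3·19.3·13.7·0.51] = 3652.46 + 1291.82 = 4944.28.
With uncorrelated errors the cross-covariances are all true-score covariance, so they carry over unchanged; only the diagonal terms shrink to ρᵢσᵢ².
True-score variance = [10.6²·0.93 + 3²·19.3²·0.84 + 13.7²·0.80] + 1291.82 = 3070.67 + 1291.82 = 4362.49.
Reliability = 4362.49 / 4944.28 = 0.882.

0.882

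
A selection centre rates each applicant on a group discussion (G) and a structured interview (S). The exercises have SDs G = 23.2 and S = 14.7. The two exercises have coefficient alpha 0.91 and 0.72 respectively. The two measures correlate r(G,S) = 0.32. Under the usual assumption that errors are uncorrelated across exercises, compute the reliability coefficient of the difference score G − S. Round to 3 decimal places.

0.797

Var(G−S) = 23.2² + 14.7² − 2·23.2·14.7·0.32 = 754.33 − 218.266 = 536.064.
Because errors are independent across components, Cov(Tᵢ,Tⱼ) = Cov(Xᵢ,Xⱼ); the off-diagonal part of the true-score variance is the same as above.
True-score variance = [23.2²·0.91 + 14.7²·0.72] − 218.266 = 645.383 − 218.266 = 427.118.
Reliability = 427.118 / 536.064 = 0.797.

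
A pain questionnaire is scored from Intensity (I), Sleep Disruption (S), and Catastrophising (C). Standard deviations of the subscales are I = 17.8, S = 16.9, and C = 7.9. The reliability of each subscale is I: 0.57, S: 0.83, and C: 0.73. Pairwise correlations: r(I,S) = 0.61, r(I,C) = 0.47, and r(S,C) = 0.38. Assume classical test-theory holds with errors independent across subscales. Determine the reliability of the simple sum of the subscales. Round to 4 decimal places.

Var(I+S+C) = 17.8² + 16.9² + 7.9² + 2·[17.8·16.9·0.61 + 17.8·7.9·0.47 + 16.9·7.9·0.38] = 664.86 + 600.651 = 1265.51.
Under uncorrelated errors the observed covariances equal the true-score covariances, so only the own-variance terms attenuate.
True-score variance = [17.8²·0.57 + 16.9²·0.83 + 7.9²·0.73] + 600.651 = 463.214 + 600.651 = 1063.87.
Reliability = 1063.87 / 1265.51 = 0.8407.

0.8407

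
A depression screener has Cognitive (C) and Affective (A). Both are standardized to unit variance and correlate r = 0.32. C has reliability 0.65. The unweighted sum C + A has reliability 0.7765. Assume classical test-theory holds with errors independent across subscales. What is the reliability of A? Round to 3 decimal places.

0.760

Var(C+A) = 2 + 2·0.32 = 2.640.
True-score variance = ρ_C + ρ_A + 2·0.32, so 0.7765 = (0.65 + ρ_A + 0.64) / 2.640.
ρ_A = 0.7765·2.640 − 0.65 − 0.64 = 0.760.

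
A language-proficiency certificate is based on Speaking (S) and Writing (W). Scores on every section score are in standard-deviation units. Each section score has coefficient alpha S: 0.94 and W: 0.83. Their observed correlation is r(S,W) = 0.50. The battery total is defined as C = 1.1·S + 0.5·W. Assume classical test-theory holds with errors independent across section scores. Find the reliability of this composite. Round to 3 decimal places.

0.943

Var(C) = 1.1² + 0.5² + 2·[0.55·0.50] = 1.46 + 0.55 = 2.01.
With uncorrelated errors the cross-covariances are all true-score covariance, so they carry over unchanged; only the diagonal terms shrink to ρᵢσᵢ².
True-score variance = [1.1²·0.94 + 0.5²·0.83] + 0.55 = 1.3449 + 0.55 = 1.8949.
Reliability = 1.8949 / 2.01 = 0.943.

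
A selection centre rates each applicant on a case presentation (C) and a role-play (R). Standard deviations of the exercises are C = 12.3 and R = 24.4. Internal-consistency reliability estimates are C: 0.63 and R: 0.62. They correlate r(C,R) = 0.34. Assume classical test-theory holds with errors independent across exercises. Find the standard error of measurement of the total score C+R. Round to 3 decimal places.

16.799

Var(total) = 746.65 + 204.082 = 950.732.
True-score variance = 464.436 + 204.082 = 668.517, so reliability = 0.7032.
Error variance = 950.732 − 668.517 = 282.214; SEM = √282.214 = 16.799.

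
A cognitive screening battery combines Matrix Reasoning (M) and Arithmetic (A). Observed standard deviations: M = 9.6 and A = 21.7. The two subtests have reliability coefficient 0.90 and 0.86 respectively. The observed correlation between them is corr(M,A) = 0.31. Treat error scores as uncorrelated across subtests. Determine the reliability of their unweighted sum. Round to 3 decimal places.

Var(M+A) = 9.6² + 21.7² + 2·[9.6·21.7·0.31] = 563.05 + 129.158 = 692.208.
Under uncorrelated errors the observed covariances equal the true-score covariances, so only the own-variance terms attenuate.
True-score variance = [9.6²·0.90 + 21.7²·0.86] + 129.158 = 487.909 + 129.158 = 617.068.
Reliability = 617.068 / 692.208 = 0.891.

0.891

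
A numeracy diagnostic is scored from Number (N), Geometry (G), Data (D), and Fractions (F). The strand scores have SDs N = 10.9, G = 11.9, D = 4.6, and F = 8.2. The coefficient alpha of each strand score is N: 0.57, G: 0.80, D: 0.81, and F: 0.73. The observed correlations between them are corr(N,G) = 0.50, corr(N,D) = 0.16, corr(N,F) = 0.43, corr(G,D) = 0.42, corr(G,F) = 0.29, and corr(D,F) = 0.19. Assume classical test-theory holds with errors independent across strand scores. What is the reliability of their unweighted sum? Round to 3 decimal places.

0.852

Var(N+G+D+F) = 10.9² + 11.9² + 4.6² + 8.2² + 2·[10.9·11.9·0.50 + 10.9·4.6·0.16 + 10.9·8.2·0.43 + 11.9·4.6·0.42 + 11.9·8.2·0.29 + 4.6·8.2·0.19] = 348.82 + 339.533 = 688.353.
With uncorrelated errors the cross-covariances are all true-score covariance, so they carry over unchanged; only the diagonal terms shrink to ρᵢσᵢ².
True-score variance = [10.9²·0.57 + 11.9²·0.80 + 4.6²·0.81 + 8.2²·0.73] + 339.533 = 247.234 + 339.533 = 586.768.
Reliability = 586.768 / 688.353 = 0.852.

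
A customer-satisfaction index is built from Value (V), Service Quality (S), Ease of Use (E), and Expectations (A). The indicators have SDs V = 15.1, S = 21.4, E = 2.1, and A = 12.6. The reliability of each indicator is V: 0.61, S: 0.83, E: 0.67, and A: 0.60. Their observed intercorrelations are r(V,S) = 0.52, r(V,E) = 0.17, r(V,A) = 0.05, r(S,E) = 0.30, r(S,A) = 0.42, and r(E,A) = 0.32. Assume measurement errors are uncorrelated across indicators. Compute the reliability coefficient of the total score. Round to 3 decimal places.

0.844

Var(V+S+E+A) = 15.1² + 21.4² + 2.1² + 12.6² + 2·[15.1·21.4·0.52 + 15.1·2.1·0.17 + 15.1·12.6·0.05 + 21.4·2.1·0.30 + 21.4·12.6·0.42 + 2.1·12.6·0.32] = 849.14 + 636.269 = 1485.41.
Because errors are independent across components, Cov(Tᵢ,Tⱼ) = Cov(Xᵢ,Xⱼ); the off-diagonal part of the true-score variance is the same as above.
True-score variance = [15.1²·0.61 + 21.4²·0.83 + 2.1²·0.67 + 12.6²·0.60] + 636.269 = 617.404 + 636.269 = 1253.67.
Reliability = 1253.67 / 1485.41 = 0.844.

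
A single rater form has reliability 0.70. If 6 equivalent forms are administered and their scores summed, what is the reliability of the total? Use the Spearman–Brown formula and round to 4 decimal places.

ρ_k = kρ / (1 + (k−1)ρ) = 6·0.70 / (1 + 5·0.70) = 4.200 / 4.500 = 0.9333.

0.9333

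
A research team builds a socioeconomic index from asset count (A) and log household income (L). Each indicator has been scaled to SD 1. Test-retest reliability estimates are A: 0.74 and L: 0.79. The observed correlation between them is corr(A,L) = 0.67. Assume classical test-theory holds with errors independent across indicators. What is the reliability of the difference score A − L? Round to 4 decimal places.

Var(A−L) = 1 + 1 − 2·0.67 = 2 − 1.34 = 0.66.
Under uncorrelated errors the observed covariances equal the true-score covariances, so only the own-variance terms attenuate.
True-score variance = [0.74 + 0.79] − 1.34 = 1.53 − 1.34 = 0.19.
Reliability = 0.19 / 0.66 = 0.2879.

0.2879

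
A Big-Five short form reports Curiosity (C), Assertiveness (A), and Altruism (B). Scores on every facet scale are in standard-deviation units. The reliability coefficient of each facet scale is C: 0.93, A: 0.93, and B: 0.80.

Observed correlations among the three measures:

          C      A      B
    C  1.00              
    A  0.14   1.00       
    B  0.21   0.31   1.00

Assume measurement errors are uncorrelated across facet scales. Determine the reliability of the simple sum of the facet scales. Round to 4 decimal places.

0.9213

Var(C+A+B) = 3 + 2·[0.14 + 0.21 + 0.31] = 3 + 1.32 = 4.32.
Under uncorrelated errors the observed covariances equal the true-score covariances, so only the own-variance terms attenuate.
True-score variance = [0.93 + 0.93 + 0.80] + 1.32 = 2.66 + 1.32 = 3.98.
Reliability = 3.98 / 4.32 = 0.9213.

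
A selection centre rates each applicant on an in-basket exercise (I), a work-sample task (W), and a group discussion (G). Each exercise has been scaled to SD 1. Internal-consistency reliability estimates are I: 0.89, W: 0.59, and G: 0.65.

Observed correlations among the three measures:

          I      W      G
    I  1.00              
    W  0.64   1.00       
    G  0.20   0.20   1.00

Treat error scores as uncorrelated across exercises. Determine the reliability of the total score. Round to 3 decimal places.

0.829

Var(I+W+G) = 3 + 2·[0.64 + 0.20 + 0.20] = 3 + 2.08 = 5.08.
Under uncorrelated errors the observed covariances equal the true-score covariances, so only the own-variance terms attenuate.
True-score variance = [0.89 + 0.59 + 0.65] + 2.08 = 2.13 + 2.08 = 4.21.
Reliability = 4.21 / 5.08 = 0.829.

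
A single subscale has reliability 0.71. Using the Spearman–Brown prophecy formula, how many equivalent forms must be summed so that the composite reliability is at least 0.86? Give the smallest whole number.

k ≥ ρ*(1−ρ₁)/(ρ₁(1−ρ*)) = 0.86·0.29 / (0.71·0.14) = 2.509.
Smallest integer k = 3.

3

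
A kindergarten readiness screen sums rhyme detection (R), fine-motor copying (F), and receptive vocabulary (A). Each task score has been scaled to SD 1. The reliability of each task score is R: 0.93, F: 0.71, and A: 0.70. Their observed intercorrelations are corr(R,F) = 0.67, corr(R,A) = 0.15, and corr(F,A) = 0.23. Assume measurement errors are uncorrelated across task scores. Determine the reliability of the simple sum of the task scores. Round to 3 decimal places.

0.871

Var(R+F+A) = 3 + 2·[0.67 + 0.15 + 0.23] = 3 + 2.1 = 5.1.
With uncorrelated errors the cross-covariances are all true-score covariance, so they carry over unchanged; only the diagonal terms shrink to ρᵢσᵢ².
True-score variance = [0.93 + 0.71 + 0.70] + 2.1 = 2.34 + 2.1 = 4.44.
Reliability = 4.44 / 5.1 = 0.871.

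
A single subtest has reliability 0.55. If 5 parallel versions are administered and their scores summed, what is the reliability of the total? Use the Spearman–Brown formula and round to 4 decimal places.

ρ_k = kρ / (1 + (k−1)ρ) = 5·0.55 / (1 + 4·0.55) = 2.750 / 3.200 = 0.8594.

0.8594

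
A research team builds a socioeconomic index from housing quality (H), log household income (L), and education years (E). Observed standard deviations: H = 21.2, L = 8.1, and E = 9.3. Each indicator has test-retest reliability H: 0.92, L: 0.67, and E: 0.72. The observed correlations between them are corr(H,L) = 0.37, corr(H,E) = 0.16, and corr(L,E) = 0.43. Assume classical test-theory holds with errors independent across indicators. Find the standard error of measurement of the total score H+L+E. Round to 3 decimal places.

9.046

Var(total) = 601.54 + 254.948 = 856.488.
True-score variance = 519.716 + 254.948 = 774.664, so reliability = 0.9045.
Error variance = 856.488 − 774.664 = 81.8237; SEM = √81.8237 = 9.046.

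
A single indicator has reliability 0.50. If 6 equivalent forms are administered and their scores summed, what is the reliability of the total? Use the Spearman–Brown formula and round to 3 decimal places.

ρ_k = kρ / (1 + (k−1)ρ) = 6·0.50 / (1 + 5·0.50) = 3.000 / 3.500 = 0.857.

0.857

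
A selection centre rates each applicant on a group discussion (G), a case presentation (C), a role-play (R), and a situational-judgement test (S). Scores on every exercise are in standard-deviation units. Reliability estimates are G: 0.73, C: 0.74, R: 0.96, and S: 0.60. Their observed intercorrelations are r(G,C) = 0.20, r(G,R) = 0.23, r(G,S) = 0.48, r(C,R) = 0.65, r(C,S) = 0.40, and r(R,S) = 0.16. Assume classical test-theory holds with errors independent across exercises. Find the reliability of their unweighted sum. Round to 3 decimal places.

Var(G+C+R+S) = 4 + 2·[0.20 + 0.23 + 0.48 + 0.65 + 0.40 + 0.16] = 4 + 4.24 = 8.24.
Under uncorrelated errors the observed covariances equal the true-score covariances, so only the own-variance terms attenuate.
True-score variance = [0.73 + 0.74 + 0.96 + 0.60] + 4.24 = 3.03 + 4.24 = 7.27.
Reliability = 7.27 / 8.24 = 0.882.

0.882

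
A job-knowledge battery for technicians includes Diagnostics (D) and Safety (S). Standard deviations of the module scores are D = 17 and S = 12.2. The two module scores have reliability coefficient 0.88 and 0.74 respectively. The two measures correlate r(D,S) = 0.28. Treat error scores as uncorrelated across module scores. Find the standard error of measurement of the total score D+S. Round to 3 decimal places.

8.566

Var(total) = 437.84 + 116.144 = 553.984.
True-score variance = 364.462 + 116.144 = 480.606, so reliability = 0.8675.
Error variance = 553.984 − 480.606 = 73.3784; SEM = √73.3784 = 8.566.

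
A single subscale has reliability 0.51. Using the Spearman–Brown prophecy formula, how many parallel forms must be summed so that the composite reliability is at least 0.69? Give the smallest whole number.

3

k ≥ ρ*(1−ρ₁)/(ρ₁(1−ρ*)) = 0.69·0.49 / (0.51·0.31) = 2.139.
Smallest integer k = 3.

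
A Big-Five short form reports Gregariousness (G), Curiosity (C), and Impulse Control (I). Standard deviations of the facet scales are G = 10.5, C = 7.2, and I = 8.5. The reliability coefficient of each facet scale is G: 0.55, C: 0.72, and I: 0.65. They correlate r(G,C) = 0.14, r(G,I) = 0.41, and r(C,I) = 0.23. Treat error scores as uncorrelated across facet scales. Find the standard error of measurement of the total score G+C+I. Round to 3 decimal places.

9.456

Var(total) = 234.34 + 122.505 = 356.845.
True-score variance = 144.925 + 122.505 = 267.43, so reliability = 0.7494.
Error variance = 356.845 − 267.43 = 89.4152; SEM = √89.4152 = 9.456.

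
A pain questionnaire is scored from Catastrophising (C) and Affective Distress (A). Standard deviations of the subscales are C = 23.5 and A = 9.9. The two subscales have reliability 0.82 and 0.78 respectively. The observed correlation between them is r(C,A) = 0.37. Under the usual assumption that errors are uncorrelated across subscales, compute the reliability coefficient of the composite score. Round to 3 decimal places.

0.853

Var(C+A) = 23.5² + 9.9² + 2·[23.5·9.9·0.37] = 650.26 + 172.161 = 822.421.
Because errors are independent across components, Cov(Tᵢ,Tⱼ) = Cov(Xᵢ,Xⱼ); the off-diagonal part of the true-score variance is the same as above.
True-score variance = [23.5²·0.82 + 9.9²·0.78] + 172.161 = 529.293 + 172.161 = 701.454.
Reliability = 701.454 / 822.421 = 0.853.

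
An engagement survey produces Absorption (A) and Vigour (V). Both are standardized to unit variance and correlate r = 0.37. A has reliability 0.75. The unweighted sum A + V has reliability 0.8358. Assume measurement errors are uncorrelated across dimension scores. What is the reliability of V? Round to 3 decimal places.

Var(A+V) = 2 + 2·0.37 = 2.740.
True-score variance = ρ_A + ρ_V + 2·0.37, so 0.8358 = (0.75 + ρ_V + 0.74) / 2.740.
ρ_V = 0.8358·2.740 − 0.75 − 0.74 = 0.800.

0.800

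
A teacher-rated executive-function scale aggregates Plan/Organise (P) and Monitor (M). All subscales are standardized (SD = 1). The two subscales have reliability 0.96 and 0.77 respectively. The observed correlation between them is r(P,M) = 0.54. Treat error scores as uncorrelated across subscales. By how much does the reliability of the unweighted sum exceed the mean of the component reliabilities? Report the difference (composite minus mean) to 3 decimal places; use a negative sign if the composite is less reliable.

0.047

Var(sum) = 2 + 1.08 = 3.08; true-score variance = 1.73 + 1.08 = 2.81; composite reliability = 0.9123.
Mean component reliability = 0.8650.
Difference = 0.9123 − 0.8650 = 0.047.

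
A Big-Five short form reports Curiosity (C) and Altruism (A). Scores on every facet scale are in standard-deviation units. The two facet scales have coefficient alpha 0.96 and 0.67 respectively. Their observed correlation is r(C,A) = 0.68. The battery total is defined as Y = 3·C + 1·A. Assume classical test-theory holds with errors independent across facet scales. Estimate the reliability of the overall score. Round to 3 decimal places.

0.951

Var(Y) = 3² + 1 + 2·[3·0.68] = 10 + 4.08 = 14.08.
Under uncorrelated errors the observed covariances equal the true-score covariances, so only the own-variance terms attenuate.
True-score variance = [3²·0.96 + 0.67] + 4.08 = 9.31 + 4.08 = 13.39.
Reliability = 13.39 / 14.08 = 0.951.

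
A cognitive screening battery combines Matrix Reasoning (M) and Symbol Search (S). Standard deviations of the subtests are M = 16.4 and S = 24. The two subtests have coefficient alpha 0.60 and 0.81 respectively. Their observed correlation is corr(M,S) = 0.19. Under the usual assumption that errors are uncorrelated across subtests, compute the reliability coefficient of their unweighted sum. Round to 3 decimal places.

Var(M+S) = 16.4² + 24² + 2·[16.4·24·0.19] = 844.96 + 149.568 = 994.528.
Because errors are independent across components, Cov(Tᵢ,Tⱼ) = Cov(Xᵢ,Xⱼ); the off-diagonal part of the true-score variance is the same as above.
True-score variance = [16.4²·0.60 + 24²·0.81] + 149.568 = 627.936 + 149.568 = 777.504.
Reliability = 777.504 / 994.528 = 0.782.

0.782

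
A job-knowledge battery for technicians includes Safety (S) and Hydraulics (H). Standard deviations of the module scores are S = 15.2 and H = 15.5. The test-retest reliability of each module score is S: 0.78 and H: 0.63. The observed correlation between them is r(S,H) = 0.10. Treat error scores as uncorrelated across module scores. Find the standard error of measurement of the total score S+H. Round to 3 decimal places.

11.820

Var(total) = 471.29 + 47.12 = 518.41.
True-score variance = 331.569 + 47.12 = 378.689, so reliability = 0.7305.
Error variance = 518.41 − 378.689 = 139.721; SEM = √139.721 = 11.820.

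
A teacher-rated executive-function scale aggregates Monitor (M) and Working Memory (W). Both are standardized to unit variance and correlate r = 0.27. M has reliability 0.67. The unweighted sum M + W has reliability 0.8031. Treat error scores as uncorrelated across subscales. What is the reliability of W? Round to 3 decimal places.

Var(M+W) = 2 + 2·0.27 = 2.540.
True-score variance = ρ_M + ρ_W + 2·0.27, so 0.8031 = (0.67 + ρ_W + 0.54) / 2.540.
ρ_W = 0.8031·2.540 − 0.67 − 0.54 = 0.830.

0.830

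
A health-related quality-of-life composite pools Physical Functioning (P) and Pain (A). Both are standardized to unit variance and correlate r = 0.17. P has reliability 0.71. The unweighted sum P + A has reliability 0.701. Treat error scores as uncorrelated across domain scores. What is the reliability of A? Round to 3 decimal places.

0.590

Var(P+A) = 2 + 2·0.17 = 2.340.
True-score variance = ρ_P + ρ_A + 2·0.17, so 0.701 = (0.71 + ρ_A + 0.34) / 2.340.
ρ_A = 0.701·2.340 − 0.71 − 0.34 = 0.590.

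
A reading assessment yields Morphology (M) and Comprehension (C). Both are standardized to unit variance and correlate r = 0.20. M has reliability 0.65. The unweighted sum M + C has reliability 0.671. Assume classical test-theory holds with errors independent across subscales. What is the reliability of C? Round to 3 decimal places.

0.560

Var(M+C) = 2 + 2·0.20 = 2.400.
True-score variance = ρ_M + ρ_C + 2·0.20, so 0.671 = (0.65 + ρ_C + 0.40) / 2.400.
ρ_C = 0.671·2.400 − 0.65 − 0.40 = 0.560.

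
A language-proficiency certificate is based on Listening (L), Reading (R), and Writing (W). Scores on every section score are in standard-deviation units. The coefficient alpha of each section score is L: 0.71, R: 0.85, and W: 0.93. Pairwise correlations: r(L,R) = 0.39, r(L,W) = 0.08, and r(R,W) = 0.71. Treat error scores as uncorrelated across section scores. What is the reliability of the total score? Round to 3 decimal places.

Var(L+R+W) = 3 + 2·[0.39 + 0.08 + 0.71] = 3 + 2.36 = 5.36.
Because errors are independent across components, Cov(Tᵢ,Tⱼ) = Cov(Xᵢ,Xⱼ); the off-diagonal part of the true-score variance is the same as above.
True-score variance = [0.71 + 0.85 + 0.93] + 2.36 = 2.49 + 2.36 = 4.85.
Reliability = 4.85 / 5.36 = 0.905.

0.905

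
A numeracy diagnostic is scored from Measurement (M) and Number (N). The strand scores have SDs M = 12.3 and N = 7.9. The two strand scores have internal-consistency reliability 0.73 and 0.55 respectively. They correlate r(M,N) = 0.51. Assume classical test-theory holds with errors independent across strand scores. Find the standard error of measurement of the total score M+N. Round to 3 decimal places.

8.303

Var(total) = 213.7 + 99.1134 = 312.813.
True-score variance = 144.767 + 99.1134 = 243.881, so reliability = 0.7796.
Error variance = 312.813 − 243.881 = 68.9328; SEM = √68.9328 = 8.303.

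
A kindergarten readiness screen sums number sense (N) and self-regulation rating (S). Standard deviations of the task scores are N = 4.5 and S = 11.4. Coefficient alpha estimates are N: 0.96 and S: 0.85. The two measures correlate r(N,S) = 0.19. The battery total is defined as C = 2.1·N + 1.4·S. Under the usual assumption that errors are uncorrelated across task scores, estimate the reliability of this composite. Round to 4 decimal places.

Var(C) = 2.1²·4.5² + 1.4²·11.4² + 2·[2.94·4.5·11.4·0.19] = 344.024 + 57.3124 = 401.336.
With uncorrelated errors the cross-covariances are all true-score covariance, so they carry over unchanged; only the diagonal terms shrink to ρᵢσᵢ².
True-score variance = [2.1²·4.5²·0.96 + 1.4²·11.4²·0.85] + 57.3124 = 302.244 + 57.3124 = 359.556.
Reliability = 359.556 / 401.336 = 0.8959.

0.8959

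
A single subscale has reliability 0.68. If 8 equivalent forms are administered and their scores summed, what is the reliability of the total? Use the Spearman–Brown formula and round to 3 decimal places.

0.944

ρ_k = kρ / (1 + (k−1)ρ) = 8·0.68 / (1 + 7·0.68) = 5.440 / 5.760 = 0.944.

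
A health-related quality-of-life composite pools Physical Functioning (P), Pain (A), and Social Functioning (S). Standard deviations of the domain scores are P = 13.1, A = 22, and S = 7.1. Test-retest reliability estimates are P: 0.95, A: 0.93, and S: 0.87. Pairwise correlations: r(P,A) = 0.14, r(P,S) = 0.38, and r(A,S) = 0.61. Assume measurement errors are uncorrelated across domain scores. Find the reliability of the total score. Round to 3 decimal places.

Var(P+A+S) = 13.1² + 22² + 7.1² + 2·[13.1·22·0.14 + 13.1·7.1·0.38 + 22·7.1·0.61] = 706.02 + 341.948 = 1047.97.
Because errors are independent across components, Cov(Tᵢ,Tⱼ) = Cov(Xᵢ,Xⱼ); the off-diagonal part of the true-score variance is the same as above.
True-score variance = [13.1²·0.95 + 22²·0.93 + 7.1²·0.87] + 341.948 = 657.006 + 341.948 = 998.954.
Reliability = 998.954 / 1047.97 = 0.953.

0.953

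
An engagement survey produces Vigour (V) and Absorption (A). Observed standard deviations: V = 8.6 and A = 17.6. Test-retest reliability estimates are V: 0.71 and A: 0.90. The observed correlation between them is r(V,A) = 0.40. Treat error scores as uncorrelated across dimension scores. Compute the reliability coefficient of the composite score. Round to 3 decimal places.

0.896

Var(V+A) = 8.6² + 17.6² + 2·[8.6·17.6·0.40] = 383.72 + 121.088 = 504.808.
Under uncorrelated errors the observed covariances equal the true-score covariances, so only the own-variance terms attenuate.
True-score variance = [8.6²·0.71 + 17.6²·0.90] + 121.088 = 331.296 + 121.088 = 452.384.
Reliability = 452.384 / 504.808 = 0.896.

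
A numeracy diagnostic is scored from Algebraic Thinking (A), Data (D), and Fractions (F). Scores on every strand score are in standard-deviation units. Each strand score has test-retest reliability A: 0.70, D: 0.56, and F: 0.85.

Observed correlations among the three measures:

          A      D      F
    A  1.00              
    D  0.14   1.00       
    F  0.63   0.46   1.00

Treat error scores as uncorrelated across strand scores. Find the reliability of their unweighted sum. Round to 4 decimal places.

0.8370

Var(A+D+F) = 3 + 2·[0.14 + 0.63 + 0.46] = 3 + 2.46 = 5.46.
With uncorrelated errors the cross-covariances are all true-score covariance, so they carry over unchanged; only the diagonal terms shrink to ρᵢσᵢ².
True-score variance = [0.70 + 0.56 + 0.85] + 2.46 = 2.11 + 2.46 = 4.57.
Reliability = 4.57 / 5.46 = 0.8370.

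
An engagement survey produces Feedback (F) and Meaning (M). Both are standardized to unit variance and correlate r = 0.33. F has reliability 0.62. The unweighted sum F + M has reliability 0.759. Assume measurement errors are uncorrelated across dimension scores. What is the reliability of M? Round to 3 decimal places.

Var(F+M) = 2 + 2·0.33 = 2.660.
True-score variance = ρ_F + ρ_M + 2·0.33, so 0.759 = (0.62 + ρ_M + 0.66) / 2.660.
ρ_M = 0.759·2.660 − 0.62 − 0.66 = 0.739.

0.739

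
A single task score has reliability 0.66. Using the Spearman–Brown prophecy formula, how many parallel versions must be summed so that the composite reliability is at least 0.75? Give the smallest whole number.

k ≥ ρ*(1−ρ₁)/(ρ₁(1−ρ*)) = 0.75·0.34 / (0.66·0.25) = 1.545.
Smallest integer k = 2.

2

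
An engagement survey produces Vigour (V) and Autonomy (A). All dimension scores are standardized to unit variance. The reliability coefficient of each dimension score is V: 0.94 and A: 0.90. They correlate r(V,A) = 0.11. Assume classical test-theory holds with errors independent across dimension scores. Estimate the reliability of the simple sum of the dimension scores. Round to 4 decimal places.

0.9279

Var(V+A) = 2 + 2·[0.11] = 2 + 0.22 = 2.22.
Under uncorrelated errors the observed covariances equal the true-score covariances, so only the own-variance terms attenuate.
True-score variance = [0.94 + 0.90] + 0.22 = 1.84 + 0.22 = 2.06.
Reliability = 2.06 / 2.22 = 0.9279.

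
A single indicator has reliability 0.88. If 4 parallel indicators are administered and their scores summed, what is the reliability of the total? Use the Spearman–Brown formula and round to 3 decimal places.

0.967

ρ_k = kρ / (1 + (k−1)ρ) = 4·0.88 / (1 + 3·0.88) = 3.520 / 3.640 = 0.967.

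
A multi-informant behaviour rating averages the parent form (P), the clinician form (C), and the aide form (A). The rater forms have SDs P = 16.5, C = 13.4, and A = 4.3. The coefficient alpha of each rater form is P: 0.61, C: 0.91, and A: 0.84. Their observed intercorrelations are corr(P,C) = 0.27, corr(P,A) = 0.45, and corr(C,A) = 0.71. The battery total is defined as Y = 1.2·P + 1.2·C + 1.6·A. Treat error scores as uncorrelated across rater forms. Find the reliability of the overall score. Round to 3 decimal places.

Var(Y) = 1.2²·16.5² + 1.2²·13.4² + 1.6²·4.3² + 2·[1.44·16.5·13.4·0.27 + 1.92·16.5·4.3·0.45 + 1.92·13.4·4.3·0.71] = 697.941 + 451.624 = 1149.56.
With uncorrelated errors the cross-covariances are all true-score covariance, so they carry over unchanged; only the diagonal terms shrink to ρᵢσᵢ².
True-score variance = [1.2²·16.5²·0.61 + 1.2²·13.4²·0.91 + 1.6²·4.3²·0.84] + 451.624 = 514.201 + 451.624 = 965.825.
Reliability = 965.825 / 1149.56 = 0.840.

0.840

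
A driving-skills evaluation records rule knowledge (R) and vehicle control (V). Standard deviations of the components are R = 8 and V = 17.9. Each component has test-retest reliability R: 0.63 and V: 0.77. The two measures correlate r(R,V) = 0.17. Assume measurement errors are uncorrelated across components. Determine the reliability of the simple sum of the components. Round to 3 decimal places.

0.775

Var(R+V) = 8² + 17.9² + 2·[8·17.9·0.17] = 384.41 + 48.688 = 433.098.
With uncorrelated errors the cross-covariances are all true-score covariance, so they carry over unchanged; only the diagonal terms shrink to ρᵢσᵢ².
True-score variance = [8²·0.63 + 17.9²·0.77] + 48.688 = 287.036 + 48.688 = 335.724.
Reliability = 335.724 / 433.098 = 0.775.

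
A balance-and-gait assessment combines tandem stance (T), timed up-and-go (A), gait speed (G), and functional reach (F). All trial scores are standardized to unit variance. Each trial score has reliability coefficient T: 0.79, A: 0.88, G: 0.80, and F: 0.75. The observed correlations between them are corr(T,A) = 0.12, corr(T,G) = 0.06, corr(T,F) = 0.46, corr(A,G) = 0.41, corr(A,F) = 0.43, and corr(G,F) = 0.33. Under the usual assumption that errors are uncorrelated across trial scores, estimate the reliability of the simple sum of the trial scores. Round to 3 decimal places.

0.898

Var(T+A+G+F) = 4 + 2·[0.12 + 0.06 + 0.46 + 0.41 + 0.43 + 0.33] = 4 + 3.62 = 7.62.
Because errors are independent across components, Cov(Tᵢ,Tⱼ) = Cov(Xᵢ,Xⱼ); the off-diagonal part of the true-score variance is the same as above.
True-score variance = [0.79 + 0.88 + 0.80 + 0.75] + 3.62 = 3.22 + 3.62 = 6.84.
Reliability = 6.84 / 7.62 = 0.898.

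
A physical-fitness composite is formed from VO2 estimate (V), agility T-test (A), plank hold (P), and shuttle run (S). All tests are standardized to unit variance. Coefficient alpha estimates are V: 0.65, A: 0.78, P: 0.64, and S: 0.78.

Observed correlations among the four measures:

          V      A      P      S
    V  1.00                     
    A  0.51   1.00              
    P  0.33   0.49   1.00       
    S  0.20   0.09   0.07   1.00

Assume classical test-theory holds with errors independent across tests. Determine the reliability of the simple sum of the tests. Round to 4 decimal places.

0.8442

Var(V+A+P+S) = 4 + 2·[0.51 + 0.33 + 0.20 + 0.49 + 0.09 + 0.07] = 4 + 3.38 = 7.38.
Under uncorrelated errors the observed covariances equal the true-score covariances, so only the own-variance terms attenuate.
True-score variance = [0.65 + 0.78 + 0.64 + 0.78] + 3.38 = 2.85 + 3.38 = 6.23.
Reliability = 6.23 / 7.38 = 0.8442.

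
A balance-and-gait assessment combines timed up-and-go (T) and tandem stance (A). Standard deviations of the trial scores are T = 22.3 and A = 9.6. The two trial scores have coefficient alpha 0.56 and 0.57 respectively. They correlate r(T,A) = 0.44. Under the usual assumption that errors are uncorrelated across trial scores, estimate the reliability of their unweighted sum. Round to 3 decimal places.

0.668

Var(T+A) = 22.3² + 9.6² + 2·[22.3·9.6·0.44] = 589.45 + 188.39 = 777.84.
Under uncorrelated errors the observed covariances equal the true-score covariances, so only the own-variance terms attenuate.
True-score variance = [22.3²·0.56 + 9.6²·0.57] + 188.39 = 331.014 + 188.39 = 519.404.
Reliability = 519.404 / 777.84 = 0.668.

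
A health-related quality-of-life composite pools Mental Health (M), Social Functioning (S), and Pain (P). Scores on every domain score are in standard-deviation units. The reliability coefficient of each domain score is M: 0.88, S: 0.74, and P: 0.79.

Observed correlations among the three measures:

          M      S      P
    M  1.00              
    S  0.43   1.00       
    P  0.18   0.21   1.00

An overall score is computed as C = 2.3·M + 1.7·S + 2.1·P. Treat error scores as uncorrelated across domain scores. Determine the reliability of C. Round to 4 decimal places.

Var(C) = 2.3² + 1.7² + 2.1² + 2·[3.91·0.43 + 4.83·0.18 + 3.57·0.21] = 12.59 + 6.6008 = 19.1908.
Under uncorrelated errors the observed covariances equal the true-score covariances, so only the own-variance terms attenuate.
True-score variance = [2.3²·0.88 + 1.7²·0.74 + 2.1²·0.79] + 6.6008 = 10.2777 + 6.6008 = 16.8785.
Reliability = 16.8785 / 19.1908 = 0.8795.

0.8795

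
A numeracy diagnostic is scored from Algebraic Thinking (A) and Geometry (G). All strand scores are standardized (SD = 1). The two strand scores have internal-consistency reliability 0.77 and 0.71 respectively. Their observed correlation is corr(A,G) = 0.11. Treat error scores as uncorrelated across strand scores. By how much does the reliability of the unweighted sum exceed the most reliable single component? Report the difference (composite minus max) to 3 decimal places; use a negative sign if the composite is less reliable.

-0.004

Var(sum) = 2 + 0.22 = 2.22; true-score variance = 1.48 + 0.22 = 1.7; composite reliability = 0.7658.
Max component reliability = 0.7700.
Difference = 0.7658 − 0.7700 = -0.004.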